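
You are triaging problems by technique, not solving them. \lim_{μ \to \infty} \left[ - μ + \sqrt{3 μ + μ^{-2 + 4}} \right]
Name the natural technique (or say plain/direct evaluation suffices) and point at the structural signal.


Diagnosis: conjugate multiplication — turning the difference into a conjugate-rationalized ratio makes the limit readable.


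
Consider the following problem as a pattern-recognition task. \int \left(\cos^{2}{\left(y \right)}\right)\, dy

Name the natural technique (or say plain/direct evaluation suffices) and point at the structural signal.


Best approach: a trigonometric identity — \cos^{2}{\left(y \right)} is an even power — the power-reduction identity rewrites it into first-degree cosines.


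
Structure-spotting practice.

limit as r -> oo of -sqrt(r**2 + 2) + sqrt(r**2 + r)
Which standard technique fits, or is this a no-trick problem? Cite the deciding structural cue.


Best approach: conjugate multiplication — this difference gives up after one conjugate multiplication — the radical structure cancels against its conjugate.


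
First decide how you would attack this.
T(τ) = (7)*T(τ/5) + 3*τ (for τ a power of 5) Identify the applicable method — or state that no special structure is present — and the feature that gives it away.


Technique: the master substitution — divide-the-index recursion (τ/5 inside the call) straightens out once the index is rewritten as 5^m.


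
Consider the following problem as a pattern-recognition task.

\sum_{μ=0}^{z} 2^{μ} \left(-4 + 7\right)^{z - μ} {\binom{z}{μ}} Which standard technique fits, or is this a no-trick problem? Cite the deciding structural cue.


Best approach: the binomial theorem — {\binom{z}{μ}} weighting matched powers of 2 and (-4 + 7) is the expanded form of (2 + (-4 + 7))^z — fold it back up.


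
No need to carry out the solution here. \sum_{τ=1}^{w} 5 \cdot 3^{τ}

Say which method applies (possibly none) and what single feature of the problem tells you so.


Diagnosis: the geometric series formula — the ratio of consecutive terms is the constant 3, independent of the index — a geometric sum.


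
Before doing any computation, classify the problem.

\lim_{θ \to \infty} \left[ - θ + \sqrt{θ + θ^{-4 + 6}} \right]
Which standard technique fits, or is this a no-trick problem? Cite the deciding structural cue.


Best approach: conjugate multiplication — \sqrt{θ + θ^{-4 + 6}} and θ both blow up, but their difference is tame once the conjugate rationalizes it.


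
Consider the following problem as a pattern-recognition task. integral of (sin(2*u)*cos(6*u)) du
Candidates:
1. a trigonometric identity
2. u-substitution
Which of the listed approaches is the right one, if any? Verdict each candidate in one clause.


Verdict: a trigonometric identity — the product sin(2*u)*cos(6*u) converts to a sum of single-frequency sinusoids via the product-to-sum identity.
- a trigonometric identity — yes, a natural case for it.
- u-substitution — no subexpression of the integrand serves as a whole-integral substitution inner — individual terms may offer their own, but none carries its derivative as a factor of the full integrand; a working change of variable would have to be constructed from outside the expression.


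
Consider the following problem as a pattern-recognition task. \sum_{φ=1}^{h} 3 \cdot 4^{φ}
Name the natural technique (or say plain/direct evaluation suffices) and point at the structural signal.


Best approach: the geometric series formula — the ratio of consecutive terms is the constant 4, independent of the index — a geometric sum.


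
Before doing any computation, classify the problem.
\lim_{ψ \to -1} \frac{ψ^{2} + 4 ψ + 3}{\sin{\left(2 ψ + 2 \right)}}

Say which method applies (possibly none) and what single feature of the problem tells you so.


Diagnosis: l'Hôpital's rule (0/0) — plug in -1: top and bottom both hit zero, so differentiate each and retry. The standard small-argument limits would also carry it; the rule is the systematic route.


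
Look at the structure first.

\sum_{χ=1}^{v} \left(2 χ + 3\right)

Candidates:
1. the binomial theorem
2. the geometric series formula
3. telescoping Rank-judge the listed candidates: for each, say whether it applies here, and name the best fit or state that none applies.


Diagnosis: no special technique — no ratio, no shift structure, no binomial pattern: sum the constant-multiple powers of χ with known formulas.
- the binomial theorem: the summand does not match any term pattern of an expanded binomial power.
- the geometric series formula — consecutive terms are not related by a fixed multiplier.
- telescoping: as presented, consecutive terms share no shifted copy to cancel against — no rewrite is on display to change that.


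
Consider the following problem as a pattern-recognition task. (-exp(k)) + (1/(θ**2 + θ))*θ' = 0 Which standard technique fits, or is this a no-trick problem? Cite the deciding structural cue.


Method: separation of variables — a product of single-variable factors, exp(k) and θ**2 + θ — the textbook separable form. A Bernoulli rewrite would carry it as the equation stands — separating the variables needs no rearrangement either.


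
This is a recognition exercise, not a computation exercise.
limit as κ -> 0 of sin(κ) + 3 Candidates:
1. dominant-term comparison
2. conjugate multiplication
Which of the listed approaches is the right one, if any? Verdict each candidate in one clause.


Verdict: no special technique — no vanishing denominator and no indeterminate clash at the point — evaluation is immediate.
- dominant-term comparison: this is not a rational comparison of growth rates at infinity.
- conjugate multiplication — multiplying by a conjugate would not remove any indeterminacy here.


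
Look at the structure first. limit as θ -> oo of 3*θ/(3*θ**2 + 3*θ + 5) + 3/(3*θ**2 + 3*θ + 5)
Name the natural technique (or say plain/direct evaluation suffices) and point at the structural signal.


Verdict: dominant-term comparison — at large θ only the top-degree terms survive; compare the leading terms and the limit falls out. Viewed as a single quotient this is an ∞/∞ form — an at-infinity application of l'Hôpital's rule would also resolve it; comparing leading growth reads the answer without differentiating.


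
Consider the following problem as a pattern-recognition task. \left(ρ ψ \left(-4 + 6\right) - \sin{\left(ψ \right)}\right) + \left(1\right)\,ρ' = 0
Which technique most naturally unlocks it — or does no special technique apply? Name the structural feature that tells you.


Technique: a linear integrating factor — linear in the unknown with genuine forcing: multiply through by the exponential of the integrated coefficient and the left side closes into one derivative.


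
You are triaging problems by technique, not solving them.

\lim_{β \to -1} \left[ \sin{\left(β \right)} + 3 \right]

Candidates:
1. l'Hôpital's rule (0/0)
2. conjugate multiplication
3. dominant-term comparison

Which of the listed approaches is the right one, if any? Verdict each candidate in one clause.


Best approach: no special technique — nothing blocks direct substitution at -1: plug in and finish.
- l'Hôpital's rule (0/0): substituting the point produces a determinate value, not a 0 over 0 clash.
- conjugate multiplication: there is no infinity-minus-infinity radical difference to rationalize.
- dominant-term comparison — leading-power comparison does not apply to this form.


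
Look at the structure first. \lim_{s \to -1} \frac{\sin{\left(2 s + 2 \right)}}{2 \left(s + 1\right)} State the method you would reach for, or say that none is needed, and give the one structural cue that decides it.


Diagnosis: l'Hôpital's rule (0/0) — plug in -1: top and bottom both hit zero, so differentiate each and retry. A local series expansion at the point resolves it as well; the rule is the packaged version of that step.


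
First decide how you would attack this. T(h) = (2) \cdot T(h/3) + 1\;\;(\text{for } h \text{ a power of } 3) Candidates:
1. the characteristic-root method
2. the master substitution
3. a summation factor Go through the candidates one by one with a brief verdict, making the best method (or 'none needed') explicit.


Method: the master substitution — treat m = log base 3 of h as the new clock: one recursion step advances m by one while h scales by 3.
- the characteristic-root method — the recursion divides its index rather than shifting it — outside the constant-shift family the root method covers.
- the master substitution: applicable, and directly so.
- a summation factor: the recursion divides its index rather than shifting it — there is no previous-term chain for a summation factor to telescope.


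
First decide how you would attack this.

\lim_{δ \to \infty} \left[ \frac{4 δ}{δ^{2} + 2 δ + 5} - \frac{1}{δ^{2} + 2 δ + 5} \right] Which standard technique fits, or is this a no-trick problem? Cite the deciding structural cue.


Diagnosis: dominant-term comparison — growth-rate triage: the leading powers of δ decide the limit, everything else is noise. l'Hôpital's at-infinity variant applies to the expression viewed as a single quotient; the leading-term comparison is the direct route.


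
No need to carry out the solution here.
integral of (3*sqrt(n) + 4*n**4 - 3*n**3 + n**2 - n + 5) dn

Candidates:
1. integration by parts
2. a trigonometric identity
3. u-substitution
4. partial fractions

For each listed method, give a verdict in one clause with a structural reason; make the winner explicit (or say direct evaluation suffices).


Best approach: no special technique — a term-by-term power-rule job in n; no substitution or rearrangement earns its keep here.
- integration by parts: the nonconstant-polynomial-times-standard-kernel pattern (an exp, sine, cosine, or logarithm partner) is absent.
- a trigonometric identity: no sine or cosine appears, so there is nothing for a trigonometric identity to act on.
- u-substitution: no subexpression of the integrand serves as a whole-integral substitution inner — individual terms may offer their own, but none carries its derivative as a factor of the full integrand; a working change of variable would have to be constructed from outside the expression.
- partial fractions — there is no rational-function structure to decompose.


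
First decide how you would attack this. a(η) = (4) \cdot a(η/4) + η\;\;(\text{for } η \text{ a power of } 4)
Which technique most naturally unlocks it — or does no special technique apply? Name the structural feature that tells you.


Diagnosis: the master substitution — treat m = log base 4 of η as the new clock: one recursion step advances m by one while η scales by 4.


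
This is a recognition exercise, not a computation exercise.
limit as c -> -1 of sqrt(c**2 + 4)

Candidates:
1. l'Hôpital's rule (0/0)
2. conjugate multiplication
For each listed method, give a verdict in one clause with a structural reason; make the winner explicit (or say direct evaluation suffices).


Method: no special technique — the function is continuous at -1; evaluation is itself the limit, no machinery required.
- l'Hôpital's rule (0/0): substituting the point gives a finite value outright — there is no indeterminate clash to repair.
- conjugate multiplication: multiplying by a conjugate would not remove any indeterminacy here.


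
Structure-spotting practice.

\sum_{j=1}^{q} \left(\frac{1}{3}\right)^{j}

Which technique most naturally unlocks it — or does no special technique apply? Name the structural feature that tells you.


Diagnosis: the geometric series formula — each summand is the previous one scaled by \frac{1}{3}; that constant multiplier is itself the geometric structure.


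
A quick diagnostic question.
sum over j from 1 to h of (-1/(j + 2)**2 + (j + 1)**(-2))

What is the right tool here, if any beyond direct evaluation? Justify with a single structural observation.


Method: telescoping — spot the paired structure — each term adds (j + 1)**(-2) and subtracts its successor value, which the next term restores: the definition of a telescoping chain.


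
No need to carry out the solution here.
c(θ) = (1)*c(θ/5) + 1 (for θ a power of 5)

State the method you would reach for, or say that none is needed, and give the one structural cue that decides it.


Verdict: the master substitution — the index is divided (θ/5), not shifted — substitute θ = 5^m to straighten it into a shift recurrence.


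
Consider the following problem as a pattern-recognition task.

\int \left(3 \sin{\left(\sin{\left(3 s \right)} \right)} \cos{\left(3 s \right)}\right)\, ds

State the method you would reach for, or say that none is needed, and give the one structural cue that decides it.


Method: u-substitution — everything non-trivial happens through the inner expression \sin{\left(3 s \right)}, and its derivative accounts for the remaining factor up to a constant, so set u = \sin{\left(3 s \right)}.


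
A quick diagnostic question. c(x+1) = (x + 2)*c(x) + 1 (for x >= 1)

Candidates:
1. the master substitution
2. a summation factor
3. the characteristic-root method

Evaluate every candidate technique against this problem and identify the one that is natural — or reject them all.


Method: a summation factor — it is first-order linear but the coefficient x + 2 depends on the index, so multiply through by a summation factor to telescope it.
- the master substitution: the recursive argument is a shift of the index, not a fixed fraction of it.
- a summation factor: applicable, and directly so.
- the characteristic-root method — the coefficients vary with the index, breaking the constant-coefficient structure the method needs.


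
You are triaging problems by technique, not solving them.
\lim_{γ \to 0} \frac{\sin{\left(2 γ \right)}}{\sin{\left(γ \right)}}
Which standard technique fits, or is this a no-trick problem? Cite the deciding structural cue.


Method: l'Hôpital's rule (0/0) — plug in 0: top and bottom both hit zero, so differentiate each and retry. A local series expansion at the point resolves it as well; the rule is the packaged version of that step.


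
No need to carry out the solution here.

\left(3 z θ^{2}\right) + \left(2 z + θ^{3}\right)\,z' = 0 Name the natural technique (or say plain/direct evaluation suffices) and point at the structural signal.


Technique: the exact-equation method — because the two cross partials coincide, the form is conservative as written — recover its potential in (θ, z).


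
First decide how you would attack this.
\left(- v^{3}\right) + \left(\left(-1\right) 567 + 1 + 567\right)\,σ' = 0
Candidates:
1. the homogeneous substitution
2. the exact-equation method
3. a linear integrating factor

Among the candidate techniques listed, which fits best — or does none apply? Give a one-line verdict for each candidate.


Diagnosis: no special technique — solved for the derivative, no σ appears — this is antidifferentiation in v wearing ODE clothing.
- the homogeneous substitution: the slope is not a function of the ratio of the variables alone.
- the exact-equation method: with the unknown absent from both coefficients, the cross-partial test holds emptily — nothing for the exact method to work on.
- a linear integrating factor — with the unknown absent the integrating factor is a formality; direct integration is the working structure.


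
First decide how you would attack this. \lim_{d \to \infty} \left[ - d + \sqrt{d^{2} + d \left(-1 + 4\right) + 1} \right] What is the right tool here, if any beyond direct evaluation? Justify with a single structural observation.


Method: conjugate multiplication — this difference gives up after one conjugate multiplication — the radical structure cancels against its conjugate.


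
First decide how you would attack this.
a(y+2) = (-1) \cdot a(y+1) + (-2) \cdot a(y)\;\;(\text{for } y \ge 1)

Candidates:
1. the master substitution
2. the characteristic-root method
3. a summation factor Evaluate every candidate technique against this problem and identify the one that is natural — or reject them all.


Best approach: the characteristic-root method — linear, homogeneous, constant coefficients: solutions of the form r^y exist — find the roots of the characteristic polynomial.
- the master substitution — the recursive argument is a shift of the index, not a fixed fraction of it.
- the characteristic-root method — yes, a natural case for it.
- a summation factor — the recurrence reaches back more than one step, outside the first-order family a summation factor normalizes.


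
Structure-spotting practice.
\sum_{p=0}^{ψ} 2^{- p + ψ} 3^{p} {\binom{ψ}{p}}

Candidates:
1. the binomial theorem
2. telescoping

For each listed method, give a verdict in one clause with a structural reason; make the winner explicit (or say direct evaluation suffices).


Best approach: the binomial theorem — the binomial coefficients weight matched powers of 3 and 2, which is exactly the expansion of a binomial power.
- the binomial theorem: applies; the problem has the shape this method handles.
- telescoping: in the displayed form, no term reappears at a neighboring index to cancel against.


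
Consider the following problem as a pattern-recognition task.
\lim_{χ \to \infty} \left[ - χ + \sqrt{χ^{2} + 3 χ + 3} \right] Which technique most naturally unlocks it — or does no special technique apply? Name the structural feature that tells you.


Verdict: conjugate multiplication — an infinity-minus-infinity difference with a surviving radical — multiply by the conjugate to cancel the divergence.


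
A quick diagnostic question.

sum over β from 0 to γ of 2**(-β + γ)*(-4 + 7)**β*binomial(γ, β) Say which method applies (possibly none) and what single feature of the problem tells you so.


Best approach: the binomial theorem — binomial(γ, β) weighting matched powers of (-4 + 7) and 2 is the expanded form of ((-4 + 7) + 2)^γ — fold it back up.


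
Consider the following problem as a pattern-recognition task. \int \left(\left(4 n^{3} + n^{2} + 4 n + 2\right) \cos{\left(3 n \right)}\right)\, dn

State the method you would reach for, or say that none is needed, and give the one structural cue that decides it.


Diagnosis: integration by parts — differentiate 4 n^{3} + n^{2} + 4 n + 2, integrate \cos{\left(3 n \right)}: each pass lowers the polynomial degree, so parts terminates.


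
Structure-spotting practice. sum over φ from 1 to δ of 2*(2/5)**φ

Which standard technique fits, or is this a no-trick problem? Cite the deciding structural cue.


Technique: the geometric series formula — each term is 2/5 times the previous one, so the geometric-series formula applies directly.


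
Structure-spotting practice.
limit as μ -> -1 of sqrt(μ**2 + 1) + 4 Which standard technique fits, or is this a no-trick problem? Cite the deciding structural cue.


Diagnosis: no special technique — the expression is continuous at -1 — substitute and evaluate; no indeterminate form appears.


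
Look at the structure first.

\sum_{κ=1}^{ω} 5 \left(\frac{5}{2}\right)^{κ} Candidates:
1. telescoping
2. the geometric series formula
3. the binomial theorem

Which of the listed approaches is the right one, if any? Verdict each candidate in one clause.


Verdict: the geometric series formula — term-over-term division gives \frac{5}{2} every time — index-free ratio, geometric sum formula applies.
- telescoping — as presented, consecutive terms share no shifted copy to cancel against — no rewrite is on display to change that.
- the geometric series formula — applicable, and directly so.
- the binomial theorem — there is no pair of bases whose matched powers would reassemble into a single binomial power.


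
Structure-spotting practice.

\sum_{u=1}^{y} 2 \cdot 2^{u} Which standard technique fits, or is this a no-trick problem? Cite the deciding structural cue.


Best approach: the geometric series formula — term-over-term division gives 2 every time — index-free ratio, geometric sum formula applies.


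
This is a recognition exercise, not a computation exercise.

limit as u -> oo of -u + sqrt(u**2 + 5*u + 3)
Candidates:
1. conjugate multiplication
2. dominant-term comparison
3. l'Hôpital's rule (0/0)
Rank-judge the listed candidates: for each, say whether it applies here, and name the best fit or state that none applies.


Method: conjugate multiplication — infinity minus infinity with a radical in play — multiply by the conjugate so the divergences of sqrt(u**2 + 5*u + 3) and u annihilate.
- conjugate multiplication — yes, a natural case for it.
- dominant-term comparison — this limit is not decided by comparing polynomial growth at infinity.
- l'Hôpital's rule (0/0) — no quotient structure at all: the clash is ∞ minus ∞, which rationalizing converts into a tractable ratio.


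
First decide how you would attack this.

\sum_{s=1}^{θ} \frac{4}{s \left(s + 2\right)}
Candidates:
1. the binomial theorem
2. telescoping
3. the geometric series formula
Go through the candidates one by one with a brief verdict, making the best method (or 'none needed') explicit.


Diagnosis: telescoping — integer-spaced poles in \frac{4}{s \left(s + 2\right)} are the telescoping signature in disguise.
- the binomial theorem — no binomial coefficients pair with matched powers.
- telescoping: a fit — the right tool for this form.
- the geometric series formula — the ratio of consecutive terms depends on the index.


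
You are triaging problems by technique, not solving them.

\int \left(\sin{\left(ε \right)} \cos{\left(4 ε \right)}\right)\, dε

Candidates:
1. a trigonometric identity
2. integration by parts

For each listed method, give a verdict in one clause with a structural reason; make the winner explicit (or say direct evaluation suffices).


Technique: a trigonometric identity — two different frequencies multiply in \sin{\left(ε \right)} \cos{\left(4 ε \right)}; the product-to-sum formula separates them.
- a trigonometric identity: applicable, and directly so.
- integration by parts: not the natural route: no polynomial-kernel product appears — a recursive parts reduction of the trigonometric product exists, but the identity rewrite is direct.


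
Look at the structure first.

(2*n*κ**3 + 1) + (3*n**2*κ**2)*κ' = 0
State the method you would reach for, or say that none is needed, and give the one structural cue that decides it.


Diagnosis: the exact-equation method — checking ∂/∂κ of 2*n*κ**3 + 1 against ∂/∂n of 3*n**2*κ**2: they match — the equation is exact as it stands.


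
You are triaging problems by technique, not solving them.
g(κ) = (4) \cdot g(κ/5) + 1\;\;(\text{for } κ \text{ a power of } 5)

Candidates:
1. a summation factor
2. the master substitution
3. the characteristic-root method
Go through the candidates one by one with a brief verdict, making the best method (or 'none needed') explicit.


Method: the master substitution — the argument contracts 5-fold per step: reindex κ exponentially and solve the linear recurrence in the new index.
- a summation factor: a divided-index call is outside the fixed-shift first-order family a summation factor normalizes.
- the master substitution — applicable, and directly so.
- the characteristic-root method: the recursion divides its index rather than shifting it — outside the constant-shift family the root method covers.


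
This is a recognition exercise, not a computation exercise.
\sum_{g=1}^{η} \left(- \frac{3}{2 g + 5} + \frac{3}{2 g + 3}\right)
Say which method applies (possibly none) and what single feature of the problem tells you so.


Verdict: telescoping — spot the paired structure — each term adds \frac{3}{2 g + 3} and subtracts its successor value, which the next term restores: the definition of a telescoping chain.


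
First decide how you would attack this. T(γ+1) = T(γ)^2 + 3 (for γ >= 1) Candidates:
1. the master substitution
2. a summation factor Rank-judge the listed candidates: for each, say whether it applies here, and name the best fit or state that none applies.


Best approach: no special technique — the new term depends nonlinearly on the old ones, which disqualifies every superposition-based technique.
- the master substitution — there is no divide-the-index recursive argument.
- a summation factor: no summation factor applies — the rule is not linear in the sequence values.


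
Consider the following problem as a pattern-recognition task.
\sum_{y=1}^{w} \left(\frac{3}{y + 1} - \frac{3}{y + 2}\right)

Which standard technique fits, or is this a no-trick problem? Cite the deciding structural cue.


Diagnosis: telescoping — a difference of consecutive values of one function (\frac{3}{y + 1} at one index and the next) — telescoping by construction.


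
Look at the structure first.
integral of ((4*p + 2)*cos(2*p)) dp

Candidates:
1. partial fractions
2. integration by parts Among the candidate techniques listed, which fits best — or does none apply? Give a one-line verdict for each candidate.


Method: integration by parts — a polynomial 4*p + 2 against the kernel cos(2*p) is the signature bounded-ladder case for integration by parts.
- partial fractions — the expression is not a ratio of polynomials that decomposes further.
- integration by parts — applies; the problem has the shape this method handles.


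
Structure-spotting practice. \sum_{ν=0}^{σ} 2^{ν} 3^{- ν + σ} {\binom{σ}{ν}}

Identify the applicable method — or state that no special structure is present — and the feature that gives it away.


Diagnosis: the binomial theorem — terms weighting {\binom{σ}{ν}} against matched powers of 2 and 3 reassemble into (2 + 3)^σ by the binomial theorem.


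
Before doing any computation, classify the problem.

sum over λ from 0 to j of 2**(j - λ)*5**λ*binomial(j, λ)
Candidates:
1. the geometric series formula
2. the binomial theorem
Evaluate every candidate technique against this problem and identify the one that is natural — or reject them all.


Method: the binomial theorem — terms weighting binomial(j, λ) against matched powers of 5 and 2 reassemble into (5 + 2)^j by the binomial theorem.
- the geometric series formula — the ratio of consecutive terms depends on the index.
- the binomial theorem: applies; the problem has the shape this method handles.


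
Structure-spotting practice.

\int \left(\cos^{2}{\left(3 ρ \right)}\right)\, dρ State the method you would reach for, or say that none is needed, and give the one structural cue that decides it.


Best approach: a trigonometric identity — \cos^{2}{\left(3 ρ \right)} is the textbook power-reduction case — identities first, antiderivatives second.


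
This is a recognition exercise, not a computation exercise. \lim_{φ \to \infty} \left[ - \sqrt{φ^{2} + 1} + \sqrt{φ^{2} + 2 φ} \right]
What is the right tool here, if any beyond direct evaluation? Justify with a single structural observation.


Best approach: conjugate multiplication — the ∞ − ∞ radical form is the exact trigger for the conjugate maneuver.


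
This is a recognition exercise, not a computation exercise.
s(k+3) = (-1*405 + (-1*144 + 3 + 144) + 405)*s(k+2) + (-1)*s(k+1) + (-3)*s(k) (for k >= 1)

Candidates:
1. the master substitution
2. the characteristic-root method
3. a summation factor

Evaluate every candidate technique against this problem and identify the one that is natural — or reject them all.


Verdict: the characteristic-root method — shift-invariance with fixed coefficients calls for exponential trials; the characteristic polynomial finds every r^k.
- the master substitution — there is no divide-the-index recursive argument.
- the characteristic-root method: applies; the problem has the shape this method handles.
- a summation factor — a summation factor telescopes one-step recursions; this one carries higher-order memory.


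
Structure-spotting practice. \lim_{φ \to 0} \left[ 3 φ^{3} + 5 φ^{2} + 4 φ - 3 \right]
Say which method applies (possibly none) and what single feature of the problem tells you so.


Diagnosis: no special technique — nothing blocks direct substitution at 0: plug in and finish.


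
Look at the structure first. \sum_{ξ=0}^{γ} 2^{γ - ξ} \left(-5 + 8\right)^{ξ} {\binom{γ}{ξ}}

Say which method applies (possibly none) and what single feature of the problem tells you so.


Best approach: the binomial theorem — binomial coefficients against complementary powers of (-5 + 8) and 2: recognize the binomial expansion and resum.


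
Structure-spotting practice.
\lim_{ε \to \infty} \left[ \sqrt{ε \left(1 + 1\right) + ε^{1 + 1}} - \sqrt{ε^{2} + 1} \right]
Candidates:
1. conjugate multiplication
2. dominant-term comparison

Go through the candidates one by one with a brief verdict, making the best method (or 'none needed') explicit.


Verdict: conjugate multiplication — turning the difference into a conjugate-rationalized ratio makes the limit readable.
- conjugate multiplication — yes, a natural case for it.
- dominant-term comparison: no ranking of term growth rates resolves the limit here.


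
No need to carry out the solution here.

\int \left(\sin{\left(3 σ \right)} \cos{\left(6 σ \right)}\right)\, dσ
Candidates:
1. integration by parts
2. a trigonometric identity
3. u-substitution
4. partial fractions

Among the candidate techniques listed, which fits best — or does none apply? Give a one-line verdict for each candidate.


Diagnosis: a trigonometric identity — distinct frequencies under one product (\sin{\left(3 σ \right)} \cos{\left(6 σ \right)}): the product-to-sum identity is the systematic route to an integrable form.
- integration by parts: not the natural route: no polynomial-kernel product appears — a recursive parts reduction of the trigonometric product exists, but the identity rewrite is direct.
- a trigonometric identity: applies; the problem has the shape this method handles.
- u-substitution — no subexpression of the integrand serves as a whole-integral substitution inner — individual terms may offer their own, but none carries its derivative as a factor of the full integrand; a working change of variable would have to be constructed from outside the expression.
- partial fractions: there is no rational-function structure to decompose.


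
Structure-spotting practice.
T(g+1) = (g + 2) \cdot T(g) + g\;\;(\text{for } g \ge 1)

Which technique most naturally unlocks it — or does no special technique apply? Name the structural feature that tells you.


Method: a summation factor — first-order linear but the coefficient g + 2 moves with the index — divide by the cumulative product and telescope.


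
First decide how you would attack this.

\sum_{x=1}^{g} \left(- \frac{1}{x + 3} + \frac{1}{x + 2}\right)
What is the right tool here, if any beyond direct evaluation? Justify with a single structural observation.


Method: telescoping — this sum is a zipper: each term contributes \frac{1}{x + 2} and removes the next index's value, which the following term puts back, closing term by term.


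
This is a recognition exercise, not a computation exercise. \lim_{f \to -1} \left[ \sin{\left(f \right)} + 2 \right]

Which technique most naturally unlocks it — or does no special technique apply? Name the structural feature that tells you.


Verdict: no special technique — no denominator vanishes and nothing blows up at -1: direct substitution is the whole computation.


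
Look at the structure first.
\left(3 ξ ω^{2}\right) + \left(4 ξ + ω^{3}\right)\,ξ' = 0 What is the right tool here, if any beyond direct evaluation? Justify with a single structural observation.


Best approach: the exact-equation method — the compatibility test passes: the ξ-derivative of 3 ξ ω^{2} matches the ω-derivative of 4 ξ + ω^{3}, so integrate a potential.


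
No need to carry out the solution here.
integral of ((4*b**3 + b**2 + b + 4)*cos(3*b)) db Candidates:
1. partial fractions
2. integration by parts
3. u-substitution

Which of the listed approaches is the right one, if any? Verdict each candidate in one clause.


Method: integration by parts — differentiate 4*b**3 + b**2 + b + 4, integrate cos(3*b): each pass lowers the polynomial degree, so parts terminates.
- partial fractions: the expression is not a ratio of polynomials that decomposes further.
- integration by parts — applies; the problem has the shape this method handles.
- u-substitution — no subexpression of the integrand pairs with its own derivative as a factor — individual terms may offer their own substitutions, but any change of variable covering the whole integral would have to be constructed from outside the expression.


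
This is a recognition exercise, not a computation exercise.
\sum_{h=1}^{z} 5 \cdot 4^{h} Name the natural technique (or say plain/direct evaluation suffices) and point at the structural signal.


Diagnosis: the geometric series formula — the ratio of consecutive terms is the constant 4, independent of the index — a geometric sum.


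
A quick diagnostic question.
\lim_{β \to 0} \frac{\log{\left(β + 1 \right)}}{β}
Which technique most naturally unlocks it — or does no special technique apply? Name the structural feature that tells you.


Method: l'Hôpital's rule (0/0) — substituting 0 gives 0 over 0; differentiate top and bottom once and re-evaluate. A first-order expansion at the point is an equally standard path; the rule packages it.


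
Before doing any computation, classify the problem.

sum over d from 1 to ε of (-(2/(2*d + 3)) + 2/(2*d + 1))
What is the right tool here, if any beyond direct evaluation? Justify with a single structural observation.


Diagnosis: telescoping — the generic term is a one-step difference of 2/(2*d + 1), so partial sums shortcut to endpoint evaluation.


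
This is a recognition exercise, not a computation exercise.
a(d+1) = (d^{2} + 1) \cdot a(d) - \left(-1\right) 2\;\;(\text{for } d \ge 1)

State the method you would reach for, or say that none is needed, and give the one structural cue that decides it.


Best approach: a summation factor — first-order linear but the coefficient d^{2} + 1 moves with the index — divide by the cumulative product and telescope.


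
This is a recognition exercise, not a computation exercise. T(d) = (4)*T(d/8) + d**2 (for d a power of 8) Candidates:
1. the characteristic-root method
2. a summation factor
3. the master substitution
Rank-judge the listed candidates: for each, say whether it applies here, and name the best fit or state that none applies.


Method: the master substitution — the call at d/8 makes this multiplicative recursion; the master-style substitution converts it to additive.
- the characteristic-root method — a divided-index call is not the fixed-shift linear shape that characteristic roots solve.
- a summation factor: the recursion divides its index rather than shifting it — there is no previous-term chain for a summation factor to telescope.
- the master substitution — a fit — the right tool for this form.


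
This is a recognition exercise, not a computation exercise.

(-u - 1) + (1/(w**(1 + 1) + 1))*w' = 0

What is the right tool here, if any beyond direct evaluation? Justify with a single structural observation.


Verdict: separation of variables — all dependence on the two variables factors apart, the defining separable shape. An exactness check succeeds on this form as well — separation and the potential function arrive at the same answer, separation more directly.


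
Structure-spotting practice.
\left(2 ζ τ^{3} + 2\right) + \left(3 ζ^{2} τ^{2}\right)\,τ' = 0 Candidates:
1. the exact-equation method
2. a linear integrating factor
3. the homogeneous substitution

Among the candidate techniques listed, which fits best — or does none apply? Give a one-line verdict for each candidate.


Diagnosis: the exact-equation method — checking ∂/∂τ of 2 ζ τ^{3} + 2 against ∂/∂ζ of 3 ζ^{2} τ^{2}: they match — the equation is exact as it stands.
- the exact-equation method: yes, a natural case for it.
- a linear integrating factor — the unknown enters nonlinearly (through a power, a denominator, or a transcendental function), which the linear integrating-factor recipe cannot absorb as-is — any repair would come from a preliminary substitution, not the factor.
- the homogeneous substitution: the slope changes under joint rescaling, failing the degree-zero test.


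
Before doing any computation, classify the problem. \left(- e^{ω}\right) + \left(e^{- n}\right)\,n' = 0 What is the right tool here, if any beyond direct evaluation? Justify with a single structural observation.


Diagnosis: separation of variables — all dependence on the two variables factors apart, the defining separable shape. The equation is exact as it stands too — a potential function exists — though separation reads the split structure directly.


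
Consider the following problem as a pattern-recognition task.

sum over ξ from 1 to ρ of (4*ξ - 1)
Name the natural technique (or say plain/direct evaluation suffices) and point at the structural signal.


Diagnosis: no special technique — no ratio, no shift structure, no binomial pattern: sum the constant-multiple powers of ξ with known formulas.


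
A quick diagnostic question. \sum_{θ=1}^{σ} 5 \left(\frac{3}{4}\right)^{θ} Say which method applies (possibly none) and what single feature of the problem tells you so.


Best approach: the geometric series formula — consecutive terms stand in a fixed index-free ratio — the geometric sum formula closes it.


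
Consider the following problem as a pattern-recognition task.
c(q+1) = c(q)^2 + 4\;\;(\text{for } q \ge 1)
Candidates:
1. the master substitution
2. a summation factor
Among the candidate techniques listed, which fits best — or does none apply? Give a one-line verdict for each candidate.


Diagnosis: no special technique — the unknown enters the rule nonlinearly, not as a weighted sum — no linear method is even well-posed.
- the master substitution — the recursion shifts the index rather than dividing it.
- a summation factor — no summation factor applies — the rule is not linear in the sequence values.


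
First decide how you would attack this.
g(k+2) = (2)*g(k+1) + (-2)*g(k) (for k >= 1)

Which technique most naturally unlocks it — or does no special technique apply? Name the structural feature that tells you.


Technique: the characteristic-root method — try a geometric ansatz r^k: constant coefficients turn the recurrence into one polynomial equation in r.


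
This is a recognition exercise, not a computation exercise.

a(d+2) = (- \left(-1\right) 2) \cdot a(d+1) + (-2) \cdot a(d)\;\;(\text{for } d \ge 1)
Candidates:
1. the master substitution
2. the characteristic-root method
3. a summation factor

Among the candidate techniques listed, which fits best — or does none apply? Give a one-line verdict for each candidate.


Technique: the characteristic-root method — no index-dependence in the weights and nothing inhomogeneous: classic characteristic-equation setup.
- the master substitution — the recursive argument is a shift of the index, not a fixed fraction of it.
- the characteristic-root method: applies; the problem has the shape this method handles.
- a summation factor: the recurrence reaches back more than one step, outside the first-order family a summation factor normalizes.


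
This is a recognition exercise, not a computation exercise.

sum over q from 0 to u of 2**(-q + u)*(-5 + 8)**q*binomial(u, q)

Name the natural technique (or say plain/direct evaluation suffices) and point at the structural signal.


Technique: the binomial theorem — binomial(u, q) weighting matched powers of (-5 + 8) and 2 is the expanded form of ((-5 + 8) + 2)^u — fold it back up.
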